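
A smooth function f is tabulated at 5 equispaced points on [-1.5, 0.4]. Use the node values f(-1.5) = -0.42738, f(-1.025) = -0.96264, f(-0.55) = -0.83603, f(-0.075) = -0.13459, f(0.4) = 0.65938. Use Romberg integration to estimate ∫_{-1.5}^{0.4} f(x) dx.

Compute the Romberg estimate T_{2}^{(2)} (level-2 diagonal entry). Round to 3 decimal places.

T_{0}^{(0)} (trapezoid, 1 panel, h=1.9000): 0.22040
T_{1}^{(0)} (trapezoid, 2 panels, h=0.9500): -0.68403
T_{2}^{(0)} (trapezoid, 4 panels, h=0.4750): -0.86320
T_{1}^{(1)} = -0.68403 + (-0.68403 − 0.22040)/3 = -0.98551
T_{2}^{(1)} = -0.86320 + (-0.86320 − (-0.68403))/3 = -0.92292
T_{2}^{(2)} = -0.92292 + (-0.92292 − (-0.98551))/15 = -0.91875

-0.919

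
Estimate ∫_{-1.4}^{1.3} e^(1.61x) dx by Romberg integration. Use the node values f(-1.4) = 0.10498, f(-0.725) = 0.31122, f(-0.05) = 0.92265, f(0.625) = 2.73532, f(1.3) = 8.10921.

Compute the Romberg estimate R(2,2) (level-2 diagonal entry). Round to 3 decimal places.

R(0,0) (trapezoid, 1 panel, h=2.7000): 11.08916
R(1,0) (trapezoid, 2 panels, h=1.3500): 6.79016
R(2,0) (trapezoid, 4 panels, h=0.6750): 5.45149
R(1,1) = 6.79016 + (6.79016 − 11.08916)/3 = 5.35716
R(2,1) = 5.45149 + (5.45149 − 6.79016)/3 = 5.00527
R(2,2) = 5.00527 + (5.00527 − 5.35716)/15 = 4.98181

4.982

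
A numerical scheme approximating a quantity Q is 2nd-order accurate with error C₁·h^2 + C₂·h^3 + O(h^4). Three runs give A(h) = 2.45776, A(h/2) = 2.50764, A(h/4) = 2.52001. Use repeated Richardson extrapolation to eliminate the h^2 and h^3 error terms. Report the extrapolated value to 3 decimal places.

2.524

First eliminate the h^2 term (factor 2^2 = 4):
  B₁ = (4·2.50764 − 2.45776)/3 = 2.52427
  B₂ = (4·2.52001 − 2.50764)/3 = 2.52413
Then eliminate the h^3 term (factor 2^3 = 8):
  (8·2.52413 − 2.52427)/7 = 2.52411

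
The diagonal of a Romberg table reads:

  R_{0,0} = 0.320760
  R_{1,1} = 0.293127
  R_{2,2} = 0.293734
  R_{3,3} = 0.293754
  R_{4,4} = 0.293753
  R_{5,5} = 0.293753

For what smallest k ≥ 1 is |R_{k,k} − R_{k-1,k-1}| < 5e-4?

k = 3

|R_{1,1} − R_{0,0}| = 0.027633 ≥ 5e-4
|R_{2,2} − R_{1,1}| = 0.000607 ≥ 5e-4
|R_{3,3} − R_{2,2}| = 0.000020 < 5e-4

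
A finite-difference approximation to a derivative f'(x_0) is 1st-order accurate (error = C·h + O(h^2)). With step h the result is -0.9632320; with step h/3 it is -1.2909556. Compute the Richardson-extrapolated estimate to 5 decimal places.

-1.45482

Extrapolated value = (3·A(h/3) − A(h)) / (3 − 1)
= (3·(-1.2909556) − (-0.9632320)) / 2
= -2.9096348 / 2 = -1.4548174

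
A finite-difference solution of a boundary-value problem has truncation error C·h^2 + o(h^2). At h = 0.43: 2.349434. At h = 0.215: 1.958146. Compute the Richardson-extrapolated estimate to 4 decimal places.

The leading error scales as h^2; refining by a factor of 2 reduces it by 2^2 = 4.
Extrapolated value = (4·A(h/2) − A(h)) / (4 − 1)
= (4·1.958146 − 2.349434) / 3
= 5.483150 / 3 = 1.827717

1.8277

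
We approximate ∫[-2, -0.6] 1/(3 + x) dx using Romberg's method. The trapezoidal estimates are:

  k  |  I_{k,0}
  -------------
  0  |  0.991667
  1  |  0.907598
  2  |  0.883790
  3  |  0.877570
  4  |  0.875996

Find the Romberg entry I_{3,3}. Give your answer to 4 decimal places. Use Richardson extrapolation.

Richardson extrapolation on the trapezoidal column (denominator 4−1=3):
I_{1,1} = 0.907598 + (0.907598 − 0.991667)/3 = 0.879575
I_{2,1} = (4·0.883790 − 0.907598) / 3 = 0.875854
I_{3,1} = (4·0.877570 − 0.883790) / 3 = 0.875497
I_{2,2} = 0.875854 + (0.875854 − 0.879575)/15 = 0.875606
I_{3,2} = 0.875497 + (0.875497 − 0.875854)/15 = 0.875473
I_{3,3} = (64·0.875473 − 0.875606) / 63 = 0.875471

0.8755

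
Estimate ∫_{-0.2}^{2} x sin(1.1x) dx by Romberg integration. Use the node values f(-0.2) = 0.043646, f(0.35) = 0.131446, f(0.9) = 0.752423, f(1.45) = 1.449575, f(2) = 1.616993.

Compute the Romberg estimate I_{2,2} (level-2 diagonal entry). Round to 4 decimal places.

1.7416

I_{0,0} (trapezoid, 1 panel, h=2.2000): 1.826703
I_{1,0} (trapezoid, 2 panels, h=1.1000): 1.741017
I_{2,0} (trapezoid, 4 panels, h=0.5500): 1.740070
I_{1,1} = 1.741017 + (1.741017 − 1.826703)/3 = 1.712455
I_{2,1} = 1.740070 + (1.740070 − 1.741017)/3 = 1.739754
I_{2,2} = 1.739754 + (1.739754 − 1.712455)/15 = 1.741574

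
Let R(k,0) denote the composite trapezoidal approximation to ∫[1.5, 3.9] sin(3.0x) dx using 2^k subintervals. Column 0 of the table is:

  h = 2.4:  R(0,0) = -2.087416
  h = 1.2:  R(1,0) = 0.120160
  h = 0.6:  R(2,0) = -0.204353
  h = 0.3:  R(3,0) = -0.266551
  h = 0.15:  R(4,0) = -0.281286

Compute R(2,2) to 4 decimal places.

-0.3904

Richardson extrapolation on the trapezoidal column (denominator 4−1=3):
R(1,1) = 0.120160 + (0.120160 − (-2.087416))/3 = 0.856019
R(2,1) = (4·(-0.204353) − 0.120160) / 3 = -0.312524
R(2,2) = -0.312524 + (-0.312524 − 0.856019)/15 = -0.390427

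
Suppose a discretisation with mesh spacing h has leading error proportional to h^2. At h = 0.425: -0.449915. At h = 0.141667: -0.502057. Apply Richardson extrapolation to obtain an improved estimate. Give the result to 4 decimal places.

Extrapolated value = (9·A(h/3) − A(h)) / (9 − 1)
= (9·(-0.502057) − (-0.449915)) / 8
= -4.068598 / 8 = -0.508575

-0.5086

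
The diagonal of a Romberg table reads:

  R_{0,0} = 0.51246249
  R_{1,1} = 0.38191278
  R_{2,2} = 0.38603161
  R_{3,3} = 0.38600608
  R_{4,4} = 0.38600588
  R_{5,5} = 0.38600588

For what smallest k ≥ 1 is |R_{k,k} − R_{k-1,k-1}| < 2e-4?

k = 3

|R_{1,1} − R_{0,0}| = 0.13054971 ≥ 2e-4
|R_{2,2} − R_{1,1}| = 0.00411883 ≥ 2e-4
|R_{3,3} − R_{2,2}| = 0.00002553 < 2e-4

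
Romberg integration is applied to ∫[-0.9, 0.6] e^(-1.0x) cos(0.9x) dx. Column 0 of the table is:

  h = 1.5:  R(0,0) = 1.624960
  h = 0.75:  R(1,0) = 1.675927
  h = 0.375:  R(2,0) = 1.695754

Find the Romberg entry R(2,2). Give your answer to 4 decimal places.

1.7030

R(1,1) = (4·1.675927 − 1.624960) / 3 = 1.692916
R(2,1) = 1.695754 + (1.695754 − 1.675927)/3 = 1.702363
R(2,2) = 1.702363 + (1.702363 − 1.692916)/15 = 1.702993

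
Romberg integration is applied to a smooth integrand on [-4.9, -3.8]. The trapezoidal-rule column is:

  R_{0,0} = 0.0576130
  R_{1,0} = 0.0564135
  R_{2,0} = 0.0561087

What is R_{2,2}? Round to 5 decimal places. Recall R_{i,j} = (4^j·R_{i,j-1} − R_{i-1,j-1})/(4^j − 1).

Richardson extrapolation on the trapezoidal column (denominator 4−1=3):
R_{1,1} = 0.0564135 + (0.0564135 − 0.0576130)/3 = 0.0560137
R_{2,1} = 0.0561087 + (0.0561087 − 0.0564135)/3 = 0.0560071
R_{2,2} = (16·0.0560071 − 0.0560137) / 15 = 0.0560067

0.05601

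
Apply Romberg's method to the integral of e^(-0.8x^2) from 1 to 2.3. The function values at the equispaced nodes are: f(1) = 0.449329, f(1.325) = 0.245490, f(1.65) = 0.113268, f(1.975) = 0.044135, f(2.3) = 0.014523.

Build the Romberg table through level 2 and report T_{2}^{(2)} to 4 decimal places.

T_{0}^{(0)} (trapezoid, 1 panel, h=1.3000): 0.301504
T_{1}^{(0)} (trapezoid, 2 panels, h=0.6500): 0.224376
T_{2}^{(0)} (trapezoid, 4 panels, h=0.3250): 0.206316
T_{1}^{(1)} = 0.224376 + (0.224376 − 0.301504)/3 = 0.198667
T_{2}^{(1)} = 0.206316 + (0.206316 − 0.224376)/3 = 0.200296
T_{2}^{(2)} = 0.200296 + (0.200296 − 0.198667)/15 = 0.200405

0.2004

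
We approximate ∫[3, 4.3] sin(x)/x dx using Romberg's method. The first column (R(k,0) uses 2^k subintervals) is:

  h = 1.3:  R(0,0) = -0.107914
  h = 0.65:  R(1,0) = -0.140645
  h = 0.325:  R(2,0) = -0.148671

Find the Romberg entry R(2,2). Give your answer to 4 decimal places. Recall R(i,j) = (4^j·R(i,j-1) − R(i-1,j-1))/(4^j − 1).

R(1,1) = (4·(-0.140645) − (-0.107914)) / 3 = -0.151555
R(2,1) = (4·(-0.148671) − (-0.140645)) / 3 = -0.151346
R(2,2) = (16·(-0.151346) − (-0.151555)) / 15 = -0.151332

-0.1513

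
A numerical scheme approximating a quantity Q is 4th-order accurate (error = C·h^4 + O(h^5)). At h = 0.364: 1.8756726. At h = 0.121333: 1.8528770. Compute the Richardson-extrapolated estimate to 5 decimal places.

The leading error scales as h^4; refining by a factor of 3 reduces it by 3^4 = 81.
Extrapolated value = (81·A(h/3) − A(h)) / (81 − 1)
= (81·1.8528770 − 1.8756726) / 80
= 148.2073644 / 80 = 1.8525921

1.85259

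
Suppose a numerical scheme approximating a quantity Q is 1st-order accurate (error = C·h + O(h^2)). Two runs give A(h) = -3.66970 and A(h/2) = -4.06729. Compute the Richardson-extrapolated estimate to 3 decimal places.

-4.465

The leading error scales as h; refining by a factor of 2 reduces it by 2^1 = 2.
Extrapolated value = (2·A(h/2) − A(h)) / (2 − 1)
= (2·(-4.06729) − (-3.66970)) / 1
= -4.46488 / 1 = -4.46488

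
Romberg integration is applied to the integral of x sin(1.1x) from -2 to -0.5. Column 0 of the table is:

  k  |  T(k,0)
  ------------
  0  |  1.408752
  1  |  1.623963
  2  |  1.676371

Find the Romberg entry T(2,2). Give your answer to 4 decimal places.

1.6937

T(1,1) = 1.623963 + (1.623963 − 1.408752)/3 = 1.695700
T(2,1) = (4·1.676371 − 1.623963) / 3 = 1.693840
T(2,2) = 1.693840 + (1.693840 − 1.695700)/15 = 1.693716
(Column j=1 coincides with Simpson's rule on the same nodes.)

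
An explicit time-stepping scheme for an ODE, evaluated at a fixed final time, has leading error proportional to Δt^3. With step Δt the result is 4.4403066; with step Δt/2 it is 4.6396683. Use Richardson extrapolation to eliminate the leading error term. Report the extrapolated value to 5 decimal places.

The leading error scales as Δt^3; refining by a factor of 2 reduces it by 2^3 = 8.
Extrapolated value = (8·A(Δt/2) − A(Δt)) / (8 − 1)
= (8·4.6396683 − 4.4403066) / 7
= 32.6770398 / 7 = 4.6681485

4.66815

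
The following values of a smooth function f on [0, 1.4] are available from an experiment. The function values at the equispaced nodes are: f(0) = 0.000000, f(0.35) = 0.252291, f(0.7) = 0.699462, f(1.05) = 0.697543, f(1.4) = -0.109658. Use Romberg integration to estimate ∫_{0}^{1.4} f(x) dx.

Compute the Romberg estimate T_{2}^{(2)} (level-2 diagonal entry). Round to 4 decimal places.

T_{0}^{(0)} (trapezoid, 1 panel, h=1.4000): -0.076761
T_{1}^{(0)} (trapezoid, 2 panels, h=0.7000): 0.451243
T_{2}^{(0)} (trapezoid, 4 panels, h=0.3500): 0.558063
T_{1}^{(1)} = 0.451243 + (0.451243 − (-0.076761))/3 = 0.627244
T_{2}^{(1)} = 0.558063 + (0.558063 − 0.451243)/3 = 0.593670
T_{2}^{(2)} = 0.593670 + (0.593670 − 0.627244)/15 = 0.591432

0.5914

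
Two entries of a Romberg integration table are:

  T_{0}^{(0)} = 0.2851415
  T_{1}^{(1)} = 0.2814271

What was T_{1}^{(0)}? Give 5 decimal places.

From T_{1}^{(1)} = (4·T_{1}^{(0)} − T_{0}^{(0)})/3, solve for T_{1}^{(0)}:
4·T_{1}^{(0)} = 3·0.2814271 + 0.2851415 = 1.1294228
T_{1}^{(0)} = 0.2823557

0.28236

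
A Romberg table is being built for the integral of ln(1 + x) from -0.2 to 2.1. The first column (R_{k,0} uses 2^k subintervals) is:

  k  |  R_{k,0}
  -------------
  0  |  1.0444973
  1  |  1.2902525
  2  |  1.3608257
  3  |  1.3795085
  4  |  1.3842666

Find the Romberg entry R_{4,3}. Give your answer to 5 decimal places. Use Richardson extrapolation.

1.38586

Richardson extrapolation on the trapezoidal column (denominator 4−1=3):
R_{2,1} = 1.3608257 + (1.3608257 − 1.2902525)/3 = 1.3843501
R_{3,1} = (4·1.3795085 − 1.3608257) / 3 = 1.3857361
R_{4,1} = 1.3842666 + (1.3842666 − 1.3795085)/3 = 1.3858526
R_{3,2} = 1.3857361 + (1.3857361 − 1.3843501)/15 = 1.3858285
R_{4,2} = 1.3858526 + (1.3858526 − 1.3857361)/15 = 1.3858604
R_{4,3} = (64·1.3858604 − 1.3858285) / 63 = 1.3858609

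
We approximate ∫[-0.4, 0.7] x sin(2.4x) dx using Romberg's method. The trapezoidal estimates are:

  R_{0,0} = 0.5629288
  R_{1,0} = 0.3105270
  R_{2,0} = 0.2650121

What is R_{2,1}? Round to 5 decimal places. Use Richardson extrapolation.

R_{2,1} = (4·0.2650121 − 0.3105270) / 3 = 0.2498405
(Column j=1 coincides with Simpson's rule on the same nodes.)

0.24984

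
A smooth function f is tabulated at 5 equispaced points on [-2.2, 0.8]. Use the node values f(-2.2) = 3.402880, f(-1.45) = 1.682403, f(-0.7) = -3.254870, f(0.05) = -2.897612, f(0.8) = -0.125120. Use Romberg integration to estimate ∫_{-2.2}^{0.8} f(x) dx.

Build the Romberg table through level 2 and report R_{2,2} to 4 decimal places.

-1.8334

R_{0,0} (trapezoid, 1 panel, h=3.0000): 4.916640
R_{1,0} (trapezoid, 2 panels, h=1.5000): -2.423985
R_{2,0} (trapezoid, 4 panels, h=0.7500): -2.123399
R_{1,1} = -2.423985 + (-2.423985 − 4.916640)/3 = -4.870860
R_{2,1} = -2.123399 + (-2.123399 − (-2.423985))/3 = -2.023204
R_{2,2} = -2.023204 + (-2.023204 − (-4.870860))/15 = -1.833360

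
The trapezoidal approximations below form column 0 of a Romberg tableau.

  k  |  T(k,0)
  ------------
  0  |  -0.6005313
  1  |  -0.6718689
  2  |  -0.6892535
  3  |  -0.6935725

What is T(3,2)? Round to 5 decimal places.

Richardson extrapolation on the trapezoidal column (denominator 4−1=3):
T(2,1) = -0.6892535 + (-0.6892535 − (-0.6718689))/3 = -0.6950484
T(3,1) = -0.6935725 + (-0.6935725 − (-0.6892535))/3 = -0.6950122
T(3,2) = -0.6950122 + (-0.6950122 − (-0.6950484))/15 = -0.6950098

-0.69501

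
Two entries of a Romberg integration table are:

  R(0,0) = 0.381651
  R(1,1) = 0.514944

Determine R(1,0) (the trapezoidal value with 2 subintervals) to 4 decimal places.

From R(1,1) = (4·R(1,0) − R(0,0))/3, solve for R(1,0):
4·R(1,0) = 3·0.514944 + 0.381651 = 1.926483
R(1,0) = 0.481621

0.4816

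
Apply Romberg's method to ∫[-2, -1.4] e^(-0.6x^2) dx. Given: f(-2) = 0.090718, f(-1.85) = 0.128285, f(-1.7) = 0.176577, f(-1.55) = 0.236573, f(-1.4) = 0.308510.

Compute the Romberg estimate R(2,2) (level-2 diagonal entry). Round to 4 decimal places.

R(0,0) (trapezoid, 1 panel, h=0.6000): 0.119768
R(1,0) (trapezoid, 2 panels, h=0.3000): 0.112857
R(2,0) (trapezoid, 4 panels, h=0.1500): 0.111157
R(1,1) = 0.112857 + (0.112857 − 0.119768)/3 = 0.110553
R(2,1) = 0.111157 + (0.111157 − 0.112857)/3 = 0.110590
R(2,2) = 0.110590 + (0.110590 − 0.110553)/15 = 0.110592

0.1106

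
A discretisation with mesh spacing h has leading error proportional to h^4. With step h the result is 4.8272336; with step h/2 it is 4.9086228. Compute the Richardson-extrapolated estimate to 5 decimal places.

The leading error scales as h^4; refining by a factor of 2 reduces it by 2^4 = 16.
Extrapolated value = (16·A(h/2) − A(h)) / (16 − 1)
= (16·4.9086228 − 4.8272336) / 15
= 73.7107312 / 15 = 4.9140487

4.91405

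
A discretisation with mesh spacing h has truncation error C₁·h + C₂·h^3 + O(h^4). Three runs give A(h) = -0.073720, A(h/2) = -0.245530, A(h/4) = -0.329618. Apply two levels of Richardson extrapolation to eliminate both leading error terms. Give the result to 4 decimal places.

First eliminate the h term (factor 2^1 = 2):
  B₁ = (2·(-0.245530) − (-0.073720))/1 = -0.417340
  B₂ = (2·(-0.329618) − (-0.245530))/1 = -0.413706
Then eliminate the h^3 term (factor 2^3 = 8):
  (8·(-0.413706) − (-0.417340))/7 = -0.413187

-0.4132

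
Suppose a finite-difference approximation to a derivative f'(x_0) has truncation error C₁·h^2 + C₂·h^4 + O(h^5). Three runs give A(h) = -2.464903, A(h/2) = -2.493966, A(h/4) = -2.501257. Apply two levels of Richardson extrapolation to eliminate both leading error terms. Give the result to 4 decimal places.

-2.5037

First eliminate the h^2 term (factor 2^2 = 4):
  B₁ = (4·(-2.493966) − (-2.464903))/3 = -2.503654
  B₂ = (4·(-2.501257) − (-2.493966))/3 = -2.503687
Then eliminate the h^4 term (factor 2^4 = 16):
  (16·(-2.503687) − (-2.503654))/15 = -2.503689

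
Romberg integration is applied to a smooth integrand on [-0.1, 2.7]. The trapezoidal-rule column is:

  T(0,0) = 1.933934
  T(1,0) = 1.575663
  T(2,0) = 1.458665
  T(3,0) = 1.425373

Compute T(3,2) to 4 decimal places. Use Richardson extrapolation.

1.4139

T(2,1) = (4·1.458665 − 1.575663) / 3 = 1.419666
T(3,1) = (4·1.425373 − 1.458665) / 3 = 1.414276
T(3,2) = (16·1.414276 − 1.419666) / 15 = 1.413917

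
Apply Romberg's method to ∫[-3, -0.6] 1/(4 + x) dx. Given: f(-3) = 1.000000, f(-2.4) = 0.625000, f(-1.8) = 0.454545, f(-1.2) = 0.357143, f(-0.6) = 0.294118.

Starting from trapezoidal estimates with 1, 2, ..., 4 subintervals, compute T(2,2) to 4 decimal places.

T(0,0) (trapezoid, 1 panel, h=2.4000): 1.552942
T(1,0) (trapezoid, 2 panels, h=1.2000): 1.321925
T(2,0) (trapezoid, 4 panels, h=0.6000): 1.250248
T(1,1) = 1.321925 + (1.321925 − 1.552942)/3 = 1.244919
T(2,1) = 1.250248 + (1.250248 − 1.321925)/3 = 1.226356
T(2,2) = 1.226356 + (1.226356 − 1.244919)/15 = 1.225118

1.2251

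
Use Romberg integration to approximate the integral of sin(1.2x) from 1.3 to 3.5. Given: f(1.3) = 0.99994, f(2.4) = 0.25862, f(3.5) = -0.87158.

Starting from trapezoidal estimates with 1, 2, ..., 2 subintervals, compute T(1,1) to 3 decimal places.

0.426

T(0,0) (trapezoid, 1 panel, h=2.2000): 0.14120
T(1,0) (trapezoid, 2 panels, h=1.1000): 0.35508
T(1,1) = 0.35508 + (0.35508 − 0.14120)/3 = 0.42637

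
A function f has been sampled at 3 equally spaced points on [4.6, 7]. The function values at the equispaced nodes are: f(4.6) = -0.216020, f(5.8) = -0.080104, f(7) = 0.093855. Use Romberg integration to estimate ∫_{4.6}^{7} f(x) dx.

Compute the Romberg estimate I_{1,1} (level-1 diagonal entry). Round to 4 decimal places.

-0.1770

I_{0,0} (trapezoid, 1 panel, h=2.4000): -0.146598
I_{1,0} (trapezoid, 2 panels, h=1.2000): -0.169424
I_{1,1} = -0.169424 + (-0.169424 − (-0.146598))/3 = -0.177033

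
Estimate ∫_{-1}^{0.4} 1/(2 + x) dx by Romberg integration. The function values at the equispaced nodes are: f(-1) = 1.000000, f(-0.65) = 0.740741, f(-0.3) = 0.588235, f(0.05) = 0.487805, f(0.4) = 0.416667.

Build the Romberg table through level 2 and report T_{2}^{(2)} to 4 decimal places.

T_{0}^{(0)} (trapezoid, 1 panel, h=1.4000): 0.991667
T_{1}^{(0)} (trapezoid, 2 panels, h=0.7000): 0.907598
T_{2}^{(0)} (trapezoid, 4 panels, h=0.3500): 0.883790
T_{1}^{(1)} = 0.907598 + (0.907598 − 0.991667)/3 = 0.879575
T_{2}^{(1)} = 0.883790 + (0.883790 − 0.907598)/3 = 0.875854
T_{2}^{(2)} = 0.875854 + (0.875854 − 0.879575)/15 = 0.875606

0.8756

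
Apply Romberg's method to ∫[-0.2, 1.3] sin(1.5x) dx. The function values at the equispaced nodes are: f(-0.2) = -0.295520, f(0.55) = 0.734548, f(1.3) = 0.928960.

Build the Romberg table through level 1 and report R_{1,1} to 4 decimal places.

R_{0,0} (trapezoid, 1 panel, h=1.5000): 0.475080
R_{1,0} (trapezoid, 2 panels, h=0.7500): 0.788451
R_{1,1} = 0.788451 + (0.788451 − 0.475080)/3 = 0.892908

0.8929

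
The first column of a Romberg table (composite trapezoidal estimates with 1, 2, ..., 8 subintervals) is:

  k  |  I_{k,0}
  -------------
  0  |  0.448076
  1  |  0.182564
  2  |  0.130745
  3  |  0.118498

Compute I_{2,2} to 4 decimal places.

Richardson extrapolation on the trapezoidal column (denominator 4−1=3):
I_{1,1} = 0.182564 + (0.182564 − 0.448076)/3 = 0.094060
I_{2,1} = 0.130745 + (0.130745 − 0.182564)/3 = 0.113472
I_{2,2} = 0.113472 + (0.113472 − 0.094060)/15 = 0.114766

0.1148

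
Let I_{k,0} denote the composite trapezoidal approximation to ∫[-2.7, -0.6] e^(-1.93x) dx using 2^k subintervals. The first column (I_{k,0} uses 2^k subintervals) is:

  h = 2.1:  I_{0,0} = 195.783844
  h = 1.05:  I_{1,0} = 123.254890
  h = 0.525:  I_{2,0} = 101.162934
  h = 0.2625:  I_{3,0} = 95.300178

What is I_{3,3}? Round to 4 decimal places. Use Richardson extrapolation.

Richardson extrapolation on the trapezoidal column (denominator 4−1=3):
I_{1,1} = (4·123.254890 − 195.783844) / 3 = 99.078572
I_{2,1} = (4·101.162934 − 123.254890) / 3 = 93.798949
I_{3,1} = (4·95.300178 − 101.162934) / 3 = 93.345926
I_{2,2} = (16·93.798949 − 99.078572) / 15 = 93.446974
I_{3,2} = 93.345926 + (93.345926 − 93.798949)/15 = 93.315724
I_{3,3} = (64·93.315724 − 93.446974) / 63 = 93.313641

93.3136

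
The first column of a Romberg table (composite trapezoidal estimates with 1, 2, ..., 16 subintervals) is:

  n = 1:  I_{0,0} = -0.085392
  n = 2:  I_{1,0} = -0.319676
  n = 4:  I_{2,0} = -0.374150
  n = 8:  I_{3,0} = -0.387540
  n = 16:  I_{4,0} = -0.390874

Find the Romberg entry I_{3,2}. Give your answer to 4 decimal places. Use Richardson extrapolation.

-0.3920

Richardson extrapolation on the trapezoidal column (denominator 4−1=3):
I_{2,1} = (4·(-0.374150) − (-0.319676)) / 3 = -0.392308
I_{3,1} = (4·(-0.387540) − (-0.374150)) / 3 = -0.392003
I_{3,2} = (16·(-0.392003) − (-0.392308)) / 15 = -0.391983
(Column j=1 coincides with Simpson's rule on the same nodes.)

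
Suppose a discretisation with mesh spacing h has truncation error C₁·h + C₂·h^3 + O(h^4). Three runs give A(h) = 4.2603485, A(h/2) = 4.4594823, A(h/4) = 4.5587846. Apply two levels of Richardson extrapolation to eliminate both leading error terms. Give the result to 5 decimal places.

4.65801

First eliminate the h term (factor 2^1 = 2):
  B₁ = (2·4.4594823 − 4.2603485)/1 = 4.6586161
  B₂ = (2·4.5587846 − 4.4594823)/1 = 4.6580869
Then eliminate the h^3 term (factor 2^3 = 8):
  (8·4.6580869 − 4.6586161)/7 = 4.6580113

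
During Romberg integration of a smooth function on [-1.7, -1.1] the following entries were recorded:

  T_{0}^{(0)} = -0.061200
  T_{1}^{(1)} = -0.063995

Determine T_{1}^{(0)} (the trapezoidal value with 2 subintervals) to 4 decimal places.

-0.0633

From T_{1}^{(1)} = (4·T_{1}^{(0)} − T_{0}^{(0)})/3, solve for T_{1}^{(0)}:
4·T_{1}^{(0)} = 3·(-0.063995) + (-0.061200) = -0.253185
T_{1}^{(0)} = -0.063296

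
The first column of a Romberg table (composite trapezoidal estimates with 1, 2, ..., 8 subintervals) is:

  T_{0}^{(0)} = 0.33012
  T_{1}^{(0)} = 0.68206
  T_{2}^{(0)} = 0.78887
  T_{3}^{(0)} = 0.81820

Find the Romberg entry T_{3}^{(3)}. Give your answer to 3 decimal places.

0.828

Richardson extrapolation on the trapezoidal column (denominator 4−1=3):
T_{1}^{(1)} = (4·0.68206 − 0.33012) / 3 = 0.79937
T_{2}^{(1)} = 0.78887 + (0.78887 − 0.68206)/3 = 0.82447
T_{3}^{(1)} = 0.81820 + (0.81820 − 0.78887)/3 = 0.82798
T_{2}^{(2)} = 0.82447 + (0.82447 − 0.79937)/15 = 0.82614
T_{3}^{(2)} = (16·0.82798 − 0.82447) / 15 = 0.82821
T_{3}^{(3)} = (64·0.82821 − 0.82614) / 63 = 0.82824
(Column j=1 coincides with Simpson's rule on the same nodes.)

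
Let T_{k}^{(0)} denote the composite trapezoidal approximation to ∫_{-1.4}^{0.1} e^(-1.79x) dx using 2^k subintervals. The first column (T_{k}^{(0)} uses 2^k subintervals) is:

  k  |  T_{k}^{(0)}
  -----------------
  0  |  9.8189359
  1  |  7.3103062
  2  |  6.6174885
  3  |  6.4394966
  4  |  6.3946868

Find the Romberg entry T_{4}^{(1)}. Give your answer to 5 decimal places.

Richardson extrapolation on the trapezoidal column (denominator 4−1=3):
T_{4}^{(1)} = 6.3946868 + (6.3946868 − 6.4394966)/3 = 6.3797502

6.37975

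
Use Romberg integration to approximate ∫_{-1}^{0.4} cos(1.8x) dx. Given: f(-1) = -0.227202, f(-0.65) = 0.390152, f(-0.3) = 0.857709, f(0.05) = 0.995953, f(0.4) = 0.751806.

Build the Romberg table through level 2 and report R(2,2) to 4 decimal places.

R(0,0) (trapezoid, 1 panel, h=1.4000): 0.367223
R(1,0) (trapezoid, 2 panels, h=0.7000): 0.784008
R(2,0) (trapezoid, 4 panels, h=0.3500): 0.877141
R(1,1) = 0.784008 + (0.784008 − 0.367223)/3 = 0.922936
R(2,1) = 0.877141 + (0.877141 − 0.784008)/3 = 0.908185
R(2,2) = 0.908185 + (0.908185 − 0.922936)/15 = 0.907202

0.9072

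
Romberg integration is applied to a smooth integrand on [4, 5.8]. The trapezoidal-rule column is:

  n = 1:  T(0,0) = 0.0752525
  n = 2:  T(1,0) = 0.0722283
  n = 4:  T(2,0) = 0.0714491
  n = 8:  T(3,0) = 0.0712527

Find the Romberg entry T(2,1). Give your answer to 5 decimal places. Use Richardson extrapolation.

0.07119

T(2,1) = (4·0.0714491 − 0.0722283) / 3 = 0.0711894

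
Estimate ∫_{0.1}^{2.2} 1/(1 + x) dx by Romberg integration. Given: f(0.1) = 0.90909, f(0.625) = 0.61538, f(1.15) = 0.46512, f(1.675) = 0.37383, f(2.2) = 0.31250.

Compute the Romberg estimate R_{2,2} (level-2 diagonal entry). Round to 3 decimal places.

1.068

R_{0,0} (trapezoid, 1 panel, h=2.1000): 1.28267
R_{1,0} (trapezoid, 2 panels, h=1.0500): 1.12971
R_{2,0} (trapezoid, 4 panels, h=0.5250): 1.08419
R_{1,1} = 1.12971 + (1.12971 − 1.28267)/3 = 1.07872
R_{2,1} = 1.08419 + (1.08419 − 1.12971)/3 = 1.06902
R_{2,2} = 1.06902 + (1.06902 − 1.07872)/15 = 1.06837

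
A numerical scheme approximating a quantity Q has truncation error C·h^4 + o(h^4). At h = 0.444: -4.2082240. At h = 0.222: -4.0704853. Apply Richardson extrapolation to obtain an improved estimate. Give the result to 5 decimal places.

-4.06130

Extrapolated value = (16·A(h/2) − A(h)) / (16 − 1)
= (16·(-4.0704853) − (-4.2082240)) / 15
= -60.9195408 / 15 = -4.0613027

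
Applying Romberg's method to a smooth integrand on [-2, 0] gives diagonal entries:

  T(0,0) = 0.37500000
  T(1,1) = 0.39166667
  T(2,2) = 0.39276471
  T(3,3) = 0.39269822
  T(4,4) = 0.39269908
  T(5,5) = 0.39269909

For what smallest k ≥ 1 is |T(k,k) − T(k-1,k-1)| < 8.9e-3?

k = 2

|T(1,1) − T(0,0)| = 0.01666667 ≥ 8.9e-3
|T(2,2) − T(1,1)| = 0.00109804 < 8.9e-3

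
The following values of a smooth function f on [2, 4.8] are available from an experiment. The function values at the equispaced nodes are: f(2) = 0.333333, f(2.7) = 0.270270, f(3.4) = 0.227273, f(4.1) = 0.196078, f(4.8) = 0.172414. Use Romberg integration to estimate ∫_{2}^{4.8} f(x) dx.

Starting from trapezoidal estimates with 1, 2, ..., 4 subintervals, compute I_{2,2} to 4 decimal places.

0.6593

I_{0,0} (trapezoid, 1 panel, h=2.8000): 0.708046
I_{1,0} (trapezoid, 2 panels, h=1.4000): 0.672205
I_{2,0} (trapezoid, 4 panels, h=0.7000): 0.662546
I_{1,1} = 0.672205 + (0.672205 − 0.708046)/3 = 0.660258
I_{2,1} = 0.662546 + (0.662546 − 0.672205)/3 = 0.659326
I_{2,2} = 0.659326 + (0.659326 − 0.660258)/15 = 0.659264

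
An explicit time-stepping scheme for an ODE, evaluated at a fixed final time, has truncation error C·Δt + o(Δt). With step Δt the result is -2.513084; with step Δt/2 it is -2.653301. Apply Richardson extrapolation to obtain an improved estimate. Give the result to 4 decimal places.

Extrapolated value = (2·A(Δt/2) − A(Δt)) / (2 − 1)
= (2·(-2.653301) − (-2.513084)) / 1
= -2.793518 / 1 = -2.793518

-2.7935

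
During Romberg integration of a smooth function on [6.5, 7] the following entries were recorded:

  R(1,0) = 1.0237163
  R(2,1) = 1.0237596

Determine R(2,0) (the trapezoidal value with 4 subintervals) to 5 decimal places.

1.02375

From R(2,1) = (4·R(2,0) − R(1,0))/3, solve for R(2,0):
4·R(2,0) = 3·1.0237596 + 1.0237163 = 4.0949951
R(2,0) = 1.0237488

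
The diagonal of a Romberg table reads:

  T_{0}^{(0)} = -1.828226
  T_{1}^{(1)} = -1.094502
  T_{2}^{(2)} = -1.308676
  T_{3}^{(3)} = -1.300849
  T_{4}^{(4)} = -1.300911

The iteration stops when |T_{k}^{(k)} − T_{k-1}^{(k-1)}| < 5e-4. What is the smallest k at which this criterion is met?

|T_{1}^{(1)} − T_{0}^{(0)}| = 0.733724 ≥ 5e-4
|T_{2}^{(2)} − T_{1}^{(1)}| = 0.214174 ≥ 5e-4
|T_{3}^{(3)} − T_{2}^{(2)}| = 0.007827 ≥ 5e-4
|T_{4}^{(4)} − T_{3}^{(3)}| = 0.000062 < 5e-4

k = 4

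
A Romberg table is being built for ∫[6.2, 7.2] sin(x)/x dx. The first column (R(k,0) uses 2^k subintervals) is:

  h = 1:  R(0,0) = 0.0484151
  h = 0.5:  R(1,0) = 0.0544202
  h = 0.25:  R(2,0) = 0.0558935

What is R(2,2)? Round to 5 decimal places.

R(1,1) = 0.0544202 + (0.0544202 − 0.0484151)/3 = 0.0564219
R(2,1) = (4·0.0558935 − 0.0544202) / 3 = 0.0563846
R(2,2) = (16·0.0563846 − 0.0564219) / 15 = 0.0563821

0.05638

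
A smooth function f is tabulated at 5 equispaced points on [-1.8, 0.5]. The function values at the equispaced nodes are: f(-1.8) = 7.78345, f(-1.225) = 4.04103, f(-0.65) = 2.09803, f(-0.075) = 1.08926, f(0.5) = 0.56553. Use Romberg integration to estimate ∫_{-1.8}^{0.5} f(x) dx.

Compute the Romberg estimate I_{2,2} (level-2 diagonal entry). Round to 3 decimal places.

I_{0,0} (trapezoid, 1 panel, h=2.3000): 9.60133
I_{1,0} (trapezoid, 2 panels, h=1.1500): 7.21340
I_{2,0} (trapezoid, 4 panels, h=0.5750): 6.55662
I_{1,1} = 7.21340 + (7.21340 − 9.60133)/3 = 6.41742
I_{2,1} = 6.55662 + (6.55662 − 7.21340)/3 = 6.33769
I_{2,2} = 6.33769 + (6.33769 − 6.41742)/15 = 6.33237

6.332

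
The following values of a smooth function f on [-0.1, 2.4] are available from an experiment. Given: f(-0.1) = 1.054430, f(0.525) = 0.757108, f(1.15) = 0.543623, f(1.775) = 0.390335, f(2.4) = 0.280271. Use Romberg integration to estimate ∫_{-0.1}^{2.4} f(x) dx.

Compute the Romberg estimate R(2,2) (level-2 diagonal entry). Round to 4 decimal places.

R(0,0) (trapezoid, 1 panel, h=2.5000): 1.668376
R(1,0) (trapezoid, 2 panels, h=1.2500): 1.513717
R(2,0) (trapezoid, 4 panels, h=0.6250): 1.474010
R(1,1) = 1.513717 + (1.513717 − 1.668376)/3 = 1.462164
R(2,1) = 1.474010 + (1.474010 − 1.513717)/3 = 1.460774
R(2,2) = 1.460774 + (1.460774 − 1.462164)/15 = 1.460681

1.4607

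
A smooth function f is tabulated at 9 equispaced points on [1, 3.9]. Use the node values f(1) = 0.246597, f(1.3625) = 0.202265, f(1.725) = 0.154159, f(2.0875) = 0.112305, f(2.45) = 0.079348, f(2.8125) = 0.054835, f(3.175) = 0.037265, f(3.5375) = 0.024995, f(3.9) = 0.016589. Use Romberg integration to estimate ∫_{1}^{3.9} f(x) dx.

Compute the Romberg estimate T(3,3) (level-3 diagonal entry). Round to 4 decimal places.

0.2879

T(0,0) (trapezoid, 1 panel, h=2.9000): 0.381620
T(1,0) (trapezoid, 2 panels, h=1.4500): 0.305864
T(2,0) (trapezoid, 4 panels, h=0.7250): 0.291715
T(3,0) (trapezoid, 8 panels, h=0.3625): 0.288827
T(1,1) = 0.305864 + (0.305864 − 0.381620)/3 = 0.280612
T(2,1) = 0.291715 + (0.291715 − 0.305864)/3 = 0.286999
T(3,1) = 0.288827 + (0.288827 − 0.291715)/3 = 0.287864
T(2,2) = 0.286999 + (0.286999 − 0.280612)/15 = 0.287425
T(3,2) = 0.287864 + (0.287864 − 0.286999)/15 = 0.287922
T(3,3) = 0.287922 + (0.287922 − 0.287425)/63 = 0.287930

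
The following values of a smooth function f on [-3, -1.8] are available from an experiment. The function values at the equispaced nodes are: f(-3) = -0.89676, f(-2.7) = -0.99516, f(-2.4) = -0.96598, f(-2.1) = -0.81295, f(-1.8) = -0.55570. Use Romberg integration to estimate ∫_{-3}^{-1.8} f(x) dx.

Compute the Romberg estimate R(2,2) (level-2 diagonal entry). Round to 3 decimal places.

R(0,0) (trapezoid, 1 panel, h=1.2000): -0.87148
R(1,0) (trapezoid, 2 panels, h=0.6000): -1.01533
R(2,0) (trapezoid, 4 panels, h=0.3000): -1.05010
R(1,1) = -1.01533 + (-1.01533 − (-0.87148))/3 = -1.06328
R(2,1) = -1.05010 + (-1.05010 − (-1.01533))/3 = -1.06169
R(2,2) = -1.06169 + (-1.06169 − (-1.06328))/15 = -1.06158

-1.062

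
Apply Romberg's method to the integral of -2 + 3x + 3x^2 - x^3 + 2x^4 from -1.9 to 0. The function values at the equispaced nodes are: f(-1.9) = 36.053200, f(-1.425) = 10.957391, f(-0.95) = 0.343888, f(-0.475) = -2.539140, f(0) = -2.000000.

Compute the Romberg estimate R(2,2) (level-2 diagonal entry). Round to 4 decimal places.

10.8064

R(0,0) (trapezoid, 1 panel, h=1.9000): 32.350540
R(1,0) (trapezoid, 2 panels, h=0.9500): 16.501964
R(2,0) (trapezoid, 4 panels, h=0.4750): 12.249651
R(1,1) = 16.501964 + (16.501964 − 32.350540)/3 = 11.219105
R(2,1) = 12.249651 + (12.249651 − 16.501964)/3 = 10.832213
R(2,2) = 10.832213 + (10.832213 − 11.219105)/15 = 10.806420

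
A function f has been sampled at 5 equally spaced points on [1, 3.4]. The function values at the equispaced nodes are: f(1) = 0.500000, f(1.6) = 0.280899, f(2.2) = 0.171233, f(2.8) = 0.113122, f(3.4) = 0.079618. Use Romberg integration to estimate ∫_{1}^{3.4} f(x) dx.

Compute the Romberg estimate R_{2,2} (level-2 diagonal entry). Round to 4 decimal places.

R_{0,0} (trapezoid, 1 panel, h=2.4000): 0.695542
R_{1,0} (trapezoid, 2 panels, h=1.2000): 0.553250
R_{2,0} (trapezoid, 4 panels, h=0.6000): 0.513038
R_{1,1} = 0.553250 + (0.553250 − 0.695542)/3 = 0.505819
R_{2,1} = 0.513038 + (0.513038 − 0.553250)/3 = 0.499634
R_{2,2} = 0.499634 + (0.499634 − 0.505819)/15 = 0.499222

0.4992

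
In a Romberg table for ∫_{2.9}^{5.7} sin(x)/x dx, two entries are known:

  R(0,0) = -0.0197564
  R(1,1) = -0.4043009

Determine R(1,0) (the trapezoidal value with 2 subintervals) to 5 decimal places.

-0.30816

From R(1,1) = (4·R(1,0) − R(0,0))/3, solve for R(1,0):
4·R(1,0) = 3·(-0.4043009) + (-0.0197564) = -1.2326591
R(1,0) = -0.3081648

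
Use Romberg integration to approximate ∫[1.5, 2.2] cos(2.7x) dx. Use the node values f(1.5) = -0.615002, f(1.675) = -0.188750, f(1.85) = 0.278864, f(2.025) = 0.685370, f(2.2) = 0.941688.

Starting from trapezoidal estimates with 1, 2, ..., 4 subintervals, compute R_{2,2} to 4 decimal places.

0.1674

R_{0,0} (trapezoid, 1 panel, h=0.7000): 0.114340
R_{1,0} (trapezoid, 2 panels, h=0.3500): 0.154772
R_{2,0} (trapezoid, 4 panels, h=0.1750): 0.164295
R_{1,1} = 0.154772 + (0.154772 − 0.114340)/3 = 0.168249
R_{2,1} = 0.164295 + (0.164295 − 0.154772)/3 = 0.167469
R_{2,2} = 0.167469 + (0.167469 − 0.168249)/15 = 0.167417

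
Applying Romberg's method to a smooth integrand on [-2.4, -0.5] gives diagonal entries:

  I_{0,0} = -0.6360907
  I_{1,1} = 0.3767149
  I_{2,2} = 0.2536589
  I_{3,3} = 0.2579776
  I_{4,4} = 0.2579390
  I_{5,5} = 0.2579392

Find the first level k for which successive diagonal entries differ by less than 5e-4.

k = 4

|I_{1,1} − I_{0,0}| = 1.0128056 ≥ 5e-4
|I_{2,2} − I_{1,1}| = 0.1230560 ≥ 5e-4
|I_{3,3} − I_{2,2}| = 0.0043187 ≥ 5e-4
|I_{4,4} − I_{3,3}| = 0.0000386 < 5e-4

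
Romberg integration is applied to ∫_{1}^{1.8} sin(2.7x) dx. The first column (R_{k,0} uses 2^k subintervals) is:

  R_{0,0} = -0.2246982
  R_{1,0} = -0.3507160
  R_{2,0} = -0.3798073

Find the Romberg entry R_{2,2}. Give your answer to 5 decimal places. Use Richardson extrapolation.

Richardson extrapolation on the trapezoidal column (denominator 4−1=3):
R_{1,1} = -0.3507160 + (-0.3507160 − (-0.2246982))/3 = -0.3927219
R_{2,1} = (4·(-0.3798073) − (-0.3507160)) / 3 = -0.3895044
R_{2,2} = -0.3895044 + (-0.3895044 − (-0.3927219))/15 = -0.3892899
(Column j=1 coincides with Simpson's rule on the same nodes.)

-0.38929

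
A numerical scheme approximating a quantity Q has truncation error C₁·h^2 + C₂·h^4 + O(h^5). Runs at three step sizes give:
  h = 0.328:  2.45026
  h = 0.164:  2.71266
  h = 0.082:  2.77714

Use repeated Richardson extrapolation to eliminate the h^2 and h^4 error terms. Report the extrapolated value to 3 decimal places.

2.799

First eliminate the h^2 term (factor 2^2 = 4):
  B₁ = (4·2.71266 − 2.45026)/3 = 2.80013
  B₂ = (4·2.77714 − 2.71266)/3 = 2.79863
Then eliminate the h^4 term (factor 2^4 = 16):
  (16·2.79863 − 2.80013)/15 = 2.79853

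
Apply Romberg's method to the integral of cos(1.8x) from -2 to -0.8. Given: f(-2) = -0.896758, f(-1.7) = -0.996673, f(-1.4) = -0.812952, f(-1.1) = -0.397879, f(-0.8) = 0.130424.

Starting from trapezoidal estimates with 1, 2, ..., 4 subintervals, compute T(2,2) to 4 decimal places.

T(0,0) (trapezoid, 1 panel, h=1.2000): -0.459800
T(1,0) (trapezoid, 2 panels, h=0.6000): -0.717671
T(2,0) (trapezoid, 4 panels, h=0.3000): -0.777201
T(1,1) = -0.717671 + (-0.717671 − (-0.459800))/3 = -0.803628
T(2,1) = -0.777201 + (-0.777201 − (-0.717671))/3 = -0.797044
T(2,2) = -0.797044 + (-0.797044 − (-0.803628))/15 = -0.796605

-0.7966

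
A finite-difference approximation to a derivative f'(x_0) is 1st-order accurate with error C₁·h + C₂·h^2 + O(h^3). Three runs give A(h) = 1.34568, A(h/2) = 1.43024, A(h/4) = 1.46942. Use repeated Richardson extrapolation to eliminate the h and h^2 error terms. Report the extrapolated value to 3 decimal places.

1.507

First eliminate the h term (factor 2^1 = 2):
  B₁ = (2·1.43024 − 1.34568)/1 = 1.51480
  B₂ = (2·1.46942 − 1.43024)/1 = 1.50860
Then eliminate the h^2 term (factor 2^2 = 4):
  (4·1.50860 − 1.51480)/3 = 1.50653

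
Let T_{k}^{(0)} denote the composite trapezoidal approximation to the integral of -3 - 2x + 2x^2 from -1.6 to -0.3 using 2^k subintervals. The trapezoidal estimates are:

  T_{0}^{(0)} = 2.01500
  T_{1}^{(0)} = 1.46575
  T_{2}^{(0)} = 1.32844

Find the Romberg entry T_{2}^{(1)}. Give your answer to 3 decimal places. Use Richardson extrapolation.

1.283

Richardson extrapolation on the trapezoidal column (denominator 4−1=3):
T_{2}^{(1)} = (4·1.32844 − 1.46575) / 3 = 1.28267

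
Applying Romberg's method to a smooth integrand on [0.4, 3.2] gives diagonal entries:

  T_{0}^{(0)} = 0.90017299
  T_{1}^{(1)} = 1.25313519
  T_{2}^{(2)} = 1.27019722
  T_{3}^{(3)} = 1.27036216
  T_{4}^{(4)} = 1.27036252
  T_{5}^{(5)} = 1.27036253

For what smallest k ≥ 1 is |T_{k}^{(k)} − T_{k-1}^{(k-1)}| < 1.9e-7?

|T_{1}^{(1)} − T_{0}^{(0)}| = 0.35296220 ≥ 1.9e-7
|T_{2}^{(2)} − T_{1}^{(1)}| = 0.01706203 ≥ 1.9e-7
|T_{3}^{(3)} − T_{2}^{(2)}| = 0.00016494 ≥ 1.9e-7
|T_{4}^{(4)} − T_{3}^{(3)}| = 0.00000036 ≥ 1.9e-7
|T_{5}^{(5)} − T_{4}^{(4)}| = 0.00000001 < 1.9e-7

k = 5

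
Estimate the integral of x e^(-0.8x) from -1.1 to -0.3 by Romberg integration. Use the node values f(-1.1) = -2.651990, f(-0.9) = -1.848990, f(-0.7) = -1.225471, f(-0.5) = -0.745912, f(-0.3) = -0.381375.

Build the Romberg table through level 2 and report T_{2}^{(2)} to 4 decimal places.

T_{0}^{(0)} (trapezoid, 1 panel, h=0.8000): -1.213346
T_{1}^{(0)} (trapezoid, 2 panels, h=0.4000): -1.096861
T_{2}^{(0)} (trapezoid, 4 panels, h=0.2000): -1.067411
T_{1}^{(1)} = -1.096861 + (-1.096861 − (-1.213346))/3 = -1.058033
T_{2}^{(1)} = -1.067411 + (-1.067411 − (-1.096861))/3 = -1.057594
T_{2}^{(2)} = -1.057594 + (-1.057594 − (-1.058033))/15 = -1.057565

-1.0576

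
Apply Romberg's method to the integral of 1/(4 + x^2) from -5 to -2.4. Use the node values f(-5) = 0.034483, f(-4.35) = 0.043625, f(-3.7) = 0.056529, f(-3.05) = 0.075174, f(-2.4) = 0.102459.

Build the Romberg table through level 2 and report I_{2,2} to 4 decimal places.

I_{0,0} (trapezoid, 1 panel, h=2.6000): 0.178025
I_{1,0} (trapezoid, 2 panels, h=1.3000): 0.162500
I_{2,0} (trapezoid, 4 panels, h=0.6500): 0.158469
I_{1,1} = 0.162500 + (0.162500 − 0.178025)/3 = 0.157325
I_{2,1} = 0.158469 + (0.158469 − 0.162500)/3 = 0.157125
I_{2,2} = 0.157125 + (0.157125 − 0.157325)/15 = 0.157112

0.1571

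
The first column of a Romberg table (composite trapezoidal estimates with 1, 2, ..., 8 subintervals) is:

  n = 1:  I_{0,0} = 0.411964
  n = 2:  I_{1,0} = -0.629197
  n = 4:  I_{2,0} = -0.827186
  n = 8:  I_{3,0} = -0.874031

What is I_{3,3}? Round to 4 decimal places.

-0.8894

Richardson extrapolation on the trapezoidal column (denominator 4−1=3):
I_{1,1} = (4·(-0.629197) − 0.411964) / 3 = -0.976251
I_{2,1} = (4·(-0.827186) − (-0.629197)) / 3 = -0.893182
I_{3,1} = -0.874031 + (-0.874031 − (-0.827186))/3 = -0.889646
I_{2,2} = -0.893182 + (-0.893182 − (-0.976251))/15 = -0.887644
I_{3,2} = -0.889646 + (-0.889646 − (-0.893182))/15 = -0.889410
I_{3,3} = -0.889410 + (-0.889410 − (-0.887644))/63 = -0.889438
(Column j=1 coincides with Simpson's rule on the same nodes.)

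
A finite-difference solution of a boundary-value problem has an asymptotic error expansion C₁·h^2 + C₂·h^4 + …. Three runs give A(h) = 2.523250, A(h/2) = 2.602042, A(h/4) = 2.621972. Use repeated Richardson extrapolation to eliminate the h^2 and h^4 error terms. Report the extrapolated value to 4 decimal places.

2.6286

First eliminate the h^2 term (factor 2^2 = 4):
  B₁ = (4·2.602042 − 2.523250)/3 = 2.628306
  B₂ = (4·2.621972 − 2.602042)/3 = 2.628615
Then eliminate the h^4 term (factor 2^4 = 16):
  (16·2.628615 − 2.628306)/15 = 2.628636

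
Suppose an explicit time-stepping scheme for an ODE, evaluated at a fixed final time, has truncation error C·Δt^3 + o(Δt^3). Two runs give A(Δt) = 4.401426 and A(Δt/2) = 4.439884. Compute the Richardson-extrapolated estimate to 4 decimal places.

The leading error scales as Δt^3; refining by a factor of 2 reduces it by 2^3 = 8.
Extrapolated value = (8·A(Δt/2) − A(Δt)) / (8 − 1)
= (8·4.439884 − 4.401426) / 7
= 31.117646 / 7 = 4.445378

4.4454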